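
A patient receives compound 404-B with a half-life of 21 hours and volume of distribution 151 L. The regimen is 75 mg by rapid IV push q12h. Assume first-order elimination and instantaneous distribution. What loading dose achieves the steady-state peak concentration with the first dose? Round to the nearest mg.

f = (1/2)^(12/21) ≈ 0.672950; accumulation ratio R = 1/(1−f) ≈ 3.05764.
Loading dose to hit Cmax,ss on first dose: D_load = D_maint·R ≈ 75 × 3.05764 ≈ 229.32 mg.

229 mg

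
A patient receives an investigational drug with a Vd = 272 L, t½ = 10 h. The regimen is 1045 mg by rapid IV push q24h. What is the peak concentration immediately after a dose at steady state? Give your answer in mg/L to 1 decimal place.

Over one 24-h interval, 24/10 ≈ 2.4 half-lives elapse, leaving f ≈ 0.1895 of each dose.
At steady state, accumulation factor R = 1/(1 − e^(−kτ)) ≈ 1.2338.
Each bolus raises the concentration by D/Vd = 1045/272 ≈ 3.842 mg/L.
Steady-state peak Cmax,ss = C₀·R ≈ 3.842 × 1.2338 ≈ 4.740 mg/L.

4.7 mg/L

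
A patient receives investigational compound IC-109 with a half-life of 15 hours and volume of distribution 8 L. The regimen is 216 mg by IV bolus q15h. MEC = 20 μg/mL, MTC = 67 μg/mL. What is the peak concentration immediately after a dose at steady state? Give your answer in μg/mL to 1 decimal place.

The dosing interval is 1 half-life, so f = 2^(−1) = 0.5.
Accumulation ratio R = 1/(1 − f) = 1/0.5 = 2/1.
Single-dose peak C₀ = D/Vd = 216/8 = 27 μg/mL.
Steady-state peak Cmax,ss = C₀·R = 27 × 2/1 ≈ 54.000 μg/mL.
Peak 54.0 μg/mL vs MTC 67 μg/mL: below toxic threshold.

54.0 μg/mL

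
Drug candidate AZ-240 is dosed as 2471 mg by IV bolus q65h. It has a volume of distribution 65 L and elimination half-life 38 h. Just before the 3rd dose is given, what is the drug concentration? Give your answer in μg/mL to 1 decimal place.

f = (1/2)^(τ/t½) = (1/2)^(65/38) ≈ 0.3055.
C₀ = D/Vd = 2471/65 ≈ 38.015 μg/mL.
Before the 3rd dose, 2 doses have been given. Superposition: Cmin = C₀·(f + f²).
≈ 38.015 × (0.3055 + 0.0933) ≈ 38.015 × 0.3988 ≈ 15.160 μg/mL.

15.2 μg/mL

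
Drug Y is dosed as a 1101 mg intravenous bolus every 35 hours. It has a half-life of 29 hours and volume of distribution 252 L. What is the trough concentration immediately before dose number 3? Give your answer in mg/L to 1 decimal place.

f = (1/2)^(τ/t½) = (1/2)^(35/29) ≈ 0.4332.
C₀ = D/Vd = 1101/252 ≈ 4.369 mg/L.
Before the 3rd dose, 2 doses have been given. Superposition: Cmin = C₀·(f + f²).
≈ 4.369 × (0.4332 + 0.1877) ≈ 4.369 × 0.6209 ≈ 2.713 mg/L.

2.7 mg/L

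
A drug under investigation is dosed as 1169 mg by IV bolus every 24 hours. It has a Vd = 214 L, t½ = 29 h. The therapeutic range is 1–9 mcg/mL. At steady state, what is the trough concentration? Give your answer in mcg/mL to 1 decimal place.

k = ln2/t½ = ln2/29 ≈ 0.023902 h⁻¹; fraction remaining f = e^(−kτ) = e^(−0.023902×24) ≈ 0.5635.
Single-dose peak C₀ = D/Vd = 1169/214 ≈ 5.463 mcg/mL.
Steady-state trough Cmin,ss = C₀·f/(1−f) ≈ 5.463 × 0.5635/0.4365 ≈ 7.052 mcg/mL.
Trough 7.1 mcg/mL vs MEC 1 mcg/mL: adequate.

7.1 mcg/mL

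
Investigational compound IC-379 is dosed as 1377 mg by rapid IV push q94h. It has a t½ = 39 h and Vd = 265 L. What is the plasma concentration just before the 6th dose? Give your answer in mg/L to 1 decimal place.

1.2 mg/L

f = (1/2)^(τ/t½) = (1/2)^(94/39) ≈ 0.1881.
C₀ = D/Vd = 1377/265 ≈ 5.196 mg/L.
Before the 6th dose, 5 doses have been given. Superposition: Cmin = C₀·(f + f² + … + f^5).
≈ 5.196 × (0.1881 + 0.0354 + 0.0067 + 0.0013 + 0.0002) ≈ 5.196 × 0.2317 ≈ 1.204 mg/L.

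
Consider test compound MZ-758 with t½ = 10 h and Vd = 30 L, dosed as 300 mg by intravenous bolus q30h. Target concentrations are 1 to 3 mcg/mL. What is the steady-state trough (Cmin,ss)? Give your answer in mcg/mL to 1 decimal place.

The dosing interval is 3 half-lives, so f = 2^(−3) = 0.125.
At steady state, R = 1/(1 − 0.125) = 8/7.
Single-dose peak C₀ = D/Vd = 300/30 = 10 mcg/mL.
Steady-state peak Cmax,ss = C₀·R = 10 × 8/7 ≈ 11.429 mcg/mL.
Steady-state trough Cmin,ss = Cmax,ss·f ≈ 11.429 × 0.125 ≈ 1.429 mcg/mL.
Trough 1.4 mcg/mL vs MEC 1 mcg/mL: adequate.

1.4 mcg/mL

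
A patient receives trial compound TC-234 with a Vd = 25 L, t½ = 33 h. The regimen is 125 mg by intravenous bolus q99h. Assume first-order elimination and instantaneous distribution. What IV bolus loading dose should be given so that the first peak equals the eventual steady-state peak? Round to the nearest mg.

f = (1/2)^(99/33) ≈ 0.125000; accumulation ratio R = 1/(1−f) ≈ 1.14286.
Loading dose to hit Cmax,ss on first dose: D_load = D_maint·R ≈ 125 × 1.14286 ≈ 142.86 mg.

143 mg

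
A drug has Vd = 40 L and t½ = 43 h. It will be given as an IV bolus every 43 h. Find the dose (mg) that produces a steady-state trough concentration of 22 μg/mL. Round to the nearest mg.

880 mg

τ/t½ = 43/43 ≈ 1, so f = (1/2)^(43/43) ≈ 0.500000.
Cmin,ss = (D/Vd)·f/(1−f), so D = Cmin,ss·Vd·(1−f)/f.
D = 22 × 40 × (1−f)/f ≈ 22 × 40 × 1.00000 ≈ 880.00 mg.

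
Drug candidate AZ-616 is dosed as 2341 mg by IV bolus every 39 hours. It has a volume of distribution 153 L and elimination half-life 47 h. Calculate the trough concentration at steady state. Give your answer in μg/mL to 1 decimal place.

19.7 μg/mL

τ/t½ = 39/47 ≈ 0.82979, so fraction remaining f = (1/2)^(39/47) ≈ 0.5626.
Accumulation ratio R = 1/(1 − f) ≈ 1/0.4374 ≈ 2.2862.
Each bolus raises the concentration by D/Vd = 2341/153 ≈ 15.301 μg/mL.
Steady-state peak Cmax,ss = C₀·R ≈ 15.301 × 2.2862 ≈ 34.981 μg/mL.
One interval later, Cmin,ss = Cmax,ss·e^(−kτ) ≈ 34.981 × 0.5626 ≈ 19.680 μg/mL.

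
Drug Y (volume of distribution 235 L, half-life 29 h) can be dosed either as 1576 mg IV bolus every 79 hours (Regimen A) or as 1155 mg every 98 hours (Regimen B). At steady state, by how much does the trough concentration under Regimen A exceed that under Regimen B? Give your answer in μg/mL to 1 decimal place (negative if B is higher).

0.7 μg/mL

Regimen A: f = (1/2)^(79/29) ≈ 0.1513; Cmin,ss = (1576/235)·f/(1−f) ≈ 1.196 μg/mL.
Regimen B: f = (1/2)^(98/29) ≈ 0.0961; Cmin,ss = (1155/235)·f/(1−f) ≈ 0.523 μg/mL.
Difference ≈ 1.196 − 0.523 ≈ 0.673 μg/mL.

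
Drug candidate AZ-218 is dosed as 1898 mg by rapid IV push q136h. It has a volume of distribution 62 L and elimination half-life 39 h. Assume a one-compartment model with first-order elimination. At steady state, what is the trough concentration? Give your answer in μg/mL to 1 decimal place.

3.0 μg/mL

k = ln2/t½ = ln2/39 ≈ 0.017773 h⁻¹; fraction remaining f = e^(−kτ) = e^(−0.017773×136) ≈ 0.0892.
Each bolus raises the concentration by D/Vd = 1898/62 ≈ 30.613 μg/mL.
Steady-state trough Cmin,ss = C₀·f/(1−f) ≈ 30.613 × 0.0892/0.9108 ≈ 2.998 μg/mL.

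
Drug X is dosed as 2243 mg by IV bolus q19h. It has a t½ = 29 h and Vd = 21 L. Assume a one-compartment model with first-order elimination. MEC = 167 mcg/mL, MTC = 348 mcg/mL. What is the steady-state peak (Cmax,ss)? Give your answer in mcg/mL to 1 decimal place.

292.6 mcg/mL

Over one 19-h interval, 19/29 ≈ 0.65517 half-lives elapse, leaving f ≈ 0.6350 of each dose.
Accumulation ratio R = 1/(1 − f) ≈ 1/0.3650 ≈ 2.7397.
Each bolus raises the concentration by D/Vd = 2243/21 ≈ 106.810 mcg/mL.
Steady-state peak Cmax,ss = C₀·R ≈ 106.810 × 2.7397 ≈ 292.627 mcg/mL.
Peak 292.6 mcg/mL vs MTC 348 mcg/mL: below toxic threshold.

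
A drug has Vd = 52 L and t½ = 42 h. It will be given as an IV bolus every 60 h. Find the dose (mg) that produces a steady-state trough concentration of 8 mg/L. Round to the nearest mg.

τ/t½ = 60/42 ≈ 1.4286, so f = (1/2)^(60/42) ≈ 0.371499.
Cmin,ss = (D/Vd)·f/(1−f), so D = Cmin,ss·Vd·(1−f)/f.
D = 8 × 52 × (1−f)/f ≈ 8 × 52 × 1.69180 ≈ 703.79 mg.

704 mg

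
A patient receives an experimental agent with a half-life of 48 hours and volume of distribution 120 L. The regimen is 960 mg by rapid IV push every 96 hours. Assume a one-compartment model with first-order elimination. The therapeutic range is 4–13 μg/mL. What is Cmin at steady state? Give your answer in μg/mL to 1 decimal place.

τ = 96 h = 2 half-lives, so f = (1/2)^2 = 0.25.
Accumulation ratio R = 1/(1 − f) = 1/0.75 = 4/3.
Single-dose peak C₀ = D/Vd = 960/120 = 8 μg/mL.
Steady-state peak Cmax,ss = C₀·R = 8 × 4/3 ≈ 10.667 μg/mL.
Steady-state trough Cmin,ss = Cmax,ss·f ≈ 10.667 × 0.25 ≈ 2.667 μg/mL.
Trough 2.7 μg/mL vs MEC 4 μg/mL: subtherapeutic.

2.7 μg/mL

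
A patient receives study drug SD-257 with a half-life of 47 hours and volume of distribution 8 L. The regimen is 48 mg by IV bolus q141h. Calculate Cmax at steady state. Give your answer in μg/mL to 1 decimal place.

τ = 141 h = 3 half-lives, so f = (1/2)^3 = 0.125.
Accumulation ratio R = 1/(1 − f) = 1/0.875 = 8/7.
Single-dose peak C₀ = D/Vd = 48/8 = 6 μg/mL.
Steady-state peak Cmax,ss = C₀·R = 6 × 8/7 ≈ 6.857 μg/mL.

6.9 μg/mL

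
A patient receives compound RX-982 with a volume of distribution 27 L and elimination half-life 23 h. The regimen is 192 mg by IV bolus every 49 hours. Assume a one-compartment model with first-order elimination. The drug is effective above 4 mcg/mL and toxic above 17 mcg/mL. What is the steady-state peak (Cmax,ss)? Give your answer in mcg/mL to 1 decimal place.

9.2 mcg/mL

τ/t½ = 49/23 ≈ 2.1304, so fraction remaining f = (1/2)^(49/23) ≈ 0.2284.
Accumulation ratio R = 1/(1 − f) ≈ 1/0.7716 ≈ 1.2960.
Each bolus raises the concentration by D/Vd = 192/27 ≈ 7.111 mcg/mL.
Steady-state peak Cmax,ss = C₀·R ≈ 7.111 × 1.2960 ≈ 9.216 mcg/mL.
Peak 9.2 mcg/mL vs MTC 17 mcg/mL: below toxic threshold.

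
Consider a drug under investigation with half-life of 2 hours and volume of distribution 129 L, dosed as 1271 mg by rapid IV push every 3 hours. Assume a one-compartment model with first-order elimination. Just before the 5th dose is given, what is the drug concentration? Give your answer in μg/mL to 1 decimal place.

5.3 μg/mL

f = (1/2)^(τ/t½) = (1/2)^(3/2) ≈ 0.3536.
C₀ = D/Vd = 1271/129 ≈ 9.853 μg/mL.
Before the 5th dose, 4 doses have been given. Superposition: Cmin = C₀·(f + f² + … + f^4).
≈ 9.853 × (0.3536 + 0.1250 + 0.0442 + 0.0156) ≈ 9.853 × 0.5384 ≈ 5.305 μg/mL.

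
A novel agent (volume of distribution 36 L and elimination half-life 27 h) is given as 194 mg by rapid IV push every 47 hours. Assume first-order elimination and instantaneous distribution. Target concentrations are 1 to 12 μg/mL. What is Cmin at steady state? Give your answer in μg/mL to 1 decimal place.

2.3 μg/mL

τ/t½ = 47/27 ≈ 1.7407, so fraction remaining f = (1/2)^(47/27) ≈ 0.2992.
Single-dose peak C₀ = D/Vd = 194/36 ≈ 5.389 μg/mL.
Steady-state trough Cmin,ss = C₀·f/(1−f) ≈ 5.389 × 0.2992/0.7008 ≈ 2.301 μg/mL.
Trough 2.3 μg/mL vs MEC 1 μg/mL: adequate.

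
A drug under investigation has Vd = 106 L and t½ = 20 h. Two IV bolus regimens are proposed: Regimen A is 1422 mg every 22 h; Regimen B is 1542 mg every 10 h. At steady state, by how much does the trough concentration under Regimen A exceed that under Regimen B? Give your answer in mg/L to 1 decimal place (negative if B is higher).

-23.4 mg/L

Regimen A: f = (1/2)^(22/20) ≈ 0.4665; Cmin,ss = (1422/106)·f/(1−f) ≈ 11.730 mg/L.
Regimen B: f = (1/2)^(10/20) ≈ 0.7071; Cmin,ss = (1542/106)·f/(1−f) ≈ 35.119 mg/L.
Difference ≈ 11.730 − 35.119 ≈ -23.389 mg/L.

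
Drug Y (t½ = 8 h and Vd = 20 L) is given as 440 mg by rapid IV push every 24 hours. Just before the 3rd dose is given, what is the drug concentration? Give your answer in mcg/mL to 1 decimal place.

3.1 mcg/mL

f = (1/2)^(τ/t½) = (1/2)^(24/8) ≈ 0.1250.
C₀ = D/Vd = 440/20 ≈ 22.000 mcg/mL.
Before the 3rd dose, 2 doses have been given. Superposition: Cmin = C₀·(f + f²).
≈ 22.000 × (0.1250 + 0.0156) ≈ 22.000 × 0.1406 ≈ 3.093 mcg/mL.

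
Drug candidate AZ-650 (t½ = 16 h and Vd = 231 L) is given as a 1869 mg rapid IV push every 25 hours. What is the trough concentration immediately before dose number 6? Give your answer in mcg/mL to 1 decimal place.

f = (1/2)^(τ/t½) = (1/2)^(25/16) ≈ 0.3386.
C₀ = D/Vd = 1869/231 ≈ 8.091 mcg/mL.
Before the 6th dose, 5 doses have been given. Superposition: Cmin = C₀·(f + f² + … + f^5).
≈ 8.091 × (0.3386 + 0.1146 + 0.0388 + 0.0131 + 0.0045) ≈ 8.091 × 0.5096 ≈ 4.123 mcg/mL.

4.1 mcg/mL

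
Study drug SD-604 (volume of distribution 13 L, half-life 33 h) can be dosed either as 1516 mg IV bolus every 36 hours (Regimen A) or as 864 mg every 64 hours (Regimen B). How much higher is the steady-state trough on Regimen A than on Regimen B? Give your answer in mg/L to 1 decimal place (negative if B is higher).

79.8 mg/L

Regimen A: f = (1/2)^(36/33) ≈ 0.4695; Cmin,ss = (1516/13)·f/(1−f) ≈ 103.206 mg/L.
Regimen B: f = (1/2)^(64/33) ≈ 0.2607; Cmin,ss = (864/13)·f/(1−f) ≈ 23.436 mg/L.
Difference ≈ 103.206 − 23.436 ≈ 79.770 mg/L.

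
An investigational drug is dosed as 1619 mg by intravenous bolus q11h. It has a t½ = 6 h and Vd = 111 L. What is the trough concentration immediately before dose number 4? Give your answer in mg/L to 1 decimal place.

f = (1/2)^(τ/t½) = (1/2)^(11/6) ≈ 0.2806.
C₀ = D/Vd = 1619/111 ≈ 14.586 mg/L.
Before the 4th dose, 3 doses have been given. Superposition: Cmin = C₀·(f + f² + … + f^3).
≈ 14.586 × (0.2806 + 0.0787 + 0.0221) ≈ 14.586 × 0.3814 ≈ 5.563 mg/L.

5.6 mg/L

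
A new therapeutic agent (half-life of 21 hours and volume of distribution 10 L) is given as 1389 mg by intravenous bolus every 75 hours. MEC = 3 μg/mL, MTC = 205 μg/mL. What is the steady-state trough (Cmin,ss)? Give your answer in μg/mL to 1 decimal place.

12.8 μg/mL

k = ln2/t½ = ln2/21 ≈ 0.033007 h⁻¹; fraction remaining f = e^(−kτ) = e^(−0.033007×75) ≈ 0.0841.
Single-dose peak C₀ = D/Vd = 1389/10 ≈ 138.900 μg/mL.
Steady-state trough Cmin,ss = C₀·f/(1−f) ≈ 138.900 × 0.0841/0.9159 ≈ 12.754 μg/mL.
Trough 12.8 μg/mL vs MEC 3 μg/mL: adequate.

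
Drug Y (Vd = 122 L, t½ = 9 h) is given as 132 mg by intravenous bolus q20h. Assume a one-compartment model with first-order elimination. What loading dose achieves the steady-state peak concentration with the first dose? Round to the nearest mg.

168 mg

f = (1/2)^(20/9) ≈ 0.214311; accumulation ratio R = 1/(1−f) ≈ 1.27277.
Loading dose to hit Cmax,ss on first dose: D_load = D_maint·R ≈ 132 × 1.27277 ≈ 168.01 mg.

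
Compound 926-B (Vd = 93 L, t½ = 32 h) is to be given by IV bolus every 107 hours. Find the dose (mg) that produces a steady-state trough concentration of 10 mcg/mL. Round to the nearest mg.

τ/t½ = 107/32 ≈ 3.3438, so f = (1/2)^(107/32) ≈ 0.098499.
Cmin,ss = (D/Vd)·f/(1−f), so D = Cmin,ss·Vd·(1−f)/f.
D = 10 × 93 × (1−f)/f ≈ 10 × 93 × 9.15239 ≈ 8511.72 mg.

8512 mg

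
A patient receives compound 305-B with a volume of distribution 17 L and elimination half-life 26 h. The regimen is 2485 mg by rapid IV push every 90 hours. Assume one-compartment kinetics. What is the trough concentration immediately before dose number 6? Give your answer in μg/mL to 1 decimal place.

f = (1/2)^(τ/t½) = (1/2)^(90/26) ≈ 0.0908.
C₀ = D/Vd = 2485/17 ≈ 146.176 μg/mL.
Before the 6th dose, 5 doses have been given. Superposition: Cmin = C₀·(f + f² + … + f^5).
≈ 146.176 × (0.0908 + 0.0082 + 0.0007 + 0.0001 + 0.0000) ≈ 146.176 × 0.0998 ≈ 14.588 μg/mL.

14.6 μg/mL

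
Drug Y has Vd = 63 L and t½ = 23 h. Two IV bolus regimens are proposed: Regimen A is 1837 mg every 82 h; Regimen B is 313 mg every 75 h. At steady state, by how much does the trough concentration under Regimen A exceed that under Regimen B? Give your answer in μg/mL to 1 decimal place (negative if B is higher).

Regimen A: f = (1/2)^(82/23) ≈ 0.0845; Cmin,ss = (1837/63)·f/(1−f) ≈ 2.691 μg/mL.
Regimen B: f = (1/2)^(75/23) ≈ 0.1043; Cmin,ss = (313/63)·f/(1−f) ≈ 0.579 μg/mL.
Difference ≈ 2.691 − 0.579 ≈ 2.112 μg/mL.

2.1 μg/mL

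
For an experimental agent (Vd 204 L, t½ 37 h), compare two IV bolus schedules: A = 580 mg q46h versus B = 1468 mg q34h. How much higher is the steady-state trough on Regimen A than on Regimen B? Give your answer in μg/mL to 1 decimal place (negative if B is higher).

-6.0 μg/mL

Regimen A: f = (1/2)^(46/37) ≈ 0.4224; Cmin,ss = (580/204)·f/(1−f) ≈ 2.079 μg/mL.
Regimen B: f = (1/2)^(34/37) ≈ 0.5289; Cmin,ss = (1468/204)·f/(1−f) ≈ 8.079 μg/mL.
Difference ≈ 2.079 − 8.079 ≈ -6.000 μg/mL.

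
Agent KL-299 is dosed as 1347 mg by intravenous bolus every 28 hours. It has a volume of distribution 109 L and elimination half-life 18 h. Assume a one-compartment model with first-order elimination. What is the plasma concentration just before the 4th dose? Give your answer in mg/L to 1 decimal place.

f = (1/2)^(τ/t½) = (1/2)^(28/18) ≈ 0.3402.
C₀ = D/Vd = 1347/109 ≈ 12.358 mg/L.
Before the 4th dose, 3 doses have been given. Superposition: Cmin = C₀·(f + f² + … + f^3).
≈ 12.358 × (0.3402 + 0.1157 + 0.0394) ≈ 12.358 × 0.4953 ≈ 6.121 mg/L.

6.1 mg/L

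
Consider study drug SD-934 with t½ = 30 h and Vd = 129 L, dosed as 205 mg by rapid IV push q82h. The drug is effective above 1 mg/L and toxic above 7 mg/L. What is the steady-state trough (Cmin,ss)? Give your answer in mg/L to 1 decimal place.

τ/t½ = 82/30 ≈ 2.7333, so fraction remaining f = (1/2)^(82/30) ≈ 0.1504.
Accumulation ratio R = 1/(1 − f) ≈ 1/0.8496 ≈ 1.1770.
Each bolus raises the concentration by D/Vd = 205/129 ≈ 1.589 mg/L.
Steady-state peak Cmax,ss = C₀·R ≈ 1.589 × 1.1770 ≈ 1.870 mg/L.
One interval later, Cmin,ss = Cmax,ss·e^(−kτ) ≈ 1.870 × 0.1504 ≈ 0.281 mg/L.
Trough 0.3 mg/L vs MEC 1 mg/L: subtherapeutic.

0.3 mg/L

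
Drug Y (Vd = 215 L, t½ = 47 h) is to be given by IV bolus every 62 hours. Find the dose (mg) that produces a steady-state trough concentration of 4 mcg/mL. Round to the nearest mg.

τ/t½ = 62/47 ≈ 1.3191, so f = (1/2)^(62/47) ≈ 0.400771.
Cmin,ss = (D/Vd)·f/(1−f), so D = Cmin,ss·Vd·(1−f)/f.
D = 4 × 215 × (1−f)/f ≈ 4 × 215 × 1.49519 ≈ 1285.86 mg.

1286 mg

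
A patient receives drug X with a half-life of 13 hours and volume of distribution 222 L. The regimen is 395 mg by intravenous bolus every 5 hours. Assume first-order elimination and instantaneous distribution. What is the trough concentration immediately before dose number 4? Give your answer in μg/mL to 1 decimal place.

f = (1/2)^(τ/t½) = (1/2)^(5/13) ≈ 0.7660.
C₀ = D/Vd = 395/222 ≈ 1.779 μg/mL.
Before the 4th dose, 3 doses have been given. Superposition: Cmin = C₀·(f + f² + … + f^3).
≈ 1.779 × (0.7660 + 0.5868 + 0.4495) ≈ 1.779 × 1.8023 ≈ 3.206 μg/mL.

3.2 μg/mL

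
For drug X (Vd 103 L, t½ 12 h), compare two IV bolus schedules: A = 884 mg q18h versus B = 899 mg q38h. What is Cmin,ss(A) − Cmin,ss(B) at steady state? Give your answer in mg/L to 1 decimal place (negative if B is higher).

Regimen A: f = (1/2)^(18/12) ≈ 0.3536; Cmin,ss = (884/103)·f/(1−f) ≈ 4.695 mg/L.
Regimen B: f = (1/2)^(38/12) ≈ 0.1114; Cmin,ss = (899/103)·f/(1−f) ≈ 1.094 mg/L.
Difference ≈ 4.695 − 1.094 ≈ 3.601 mg/L.

3.6 mg/L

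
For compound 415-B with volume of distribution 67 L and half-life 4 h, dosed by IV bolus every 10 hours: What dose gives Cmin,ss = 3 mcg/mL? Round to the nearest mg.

936 mg

τ/t½ = 10/4 ≈ 2.5, so f = (1/2)^(10/4) ≈ 0.176777.
Cmin,ss = (D/Vd)·f/(1−f), so D = Cmin,ss·Vd·(1−f)/f.
D = 3 × 67 × (1−f)/f ≈ 3 × 67 × 4.65684 ≈ 936.02 mg.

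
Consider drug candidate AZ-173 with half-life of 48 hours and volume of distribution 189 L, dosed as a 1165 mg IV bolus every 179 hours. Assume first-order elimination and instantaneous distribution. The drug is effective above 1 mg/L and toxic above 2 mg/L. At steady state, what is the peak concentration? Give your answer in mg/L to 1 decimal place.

Over one 179-h interval, 179/48 ≈ 3.7292 half-lives elapse, leaving f ≈ 0.0754 of each dose.
At steady state, accumulation factor R = 1/(1 − e^(−kτ)) ≈ 1.0815.
Each bolus raises the concentration by D/Vd = 1165/189 ≈ 6.164 mg/L.
Steady-state peak Cmax,ss = C₀·R ≈ 6.164 × 1.0815 ≈ 6.666 mg/L.
Peak 6.7 mg/L vs MTC 2 mg/L: exceeds toxic threshold.

6.7 mg/L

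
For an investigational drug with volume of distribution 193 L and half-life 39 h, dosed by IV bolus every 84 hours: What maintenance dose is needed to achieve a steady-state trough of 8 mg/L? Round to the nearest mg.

τ/t½ = 84/39 ≈ 2.1538, so f = (1/2)^(84/39) ≈ 0.224713.
Cmin,ss = (D/Vd)·f/(1−f), so D = Cmin,ss·Vd·(1−f)/f.
D = 8 × 193 × (1−f)/f ≈ 8 × 193 × 3.45012 ≈ 5326.99 mg.

5327 mg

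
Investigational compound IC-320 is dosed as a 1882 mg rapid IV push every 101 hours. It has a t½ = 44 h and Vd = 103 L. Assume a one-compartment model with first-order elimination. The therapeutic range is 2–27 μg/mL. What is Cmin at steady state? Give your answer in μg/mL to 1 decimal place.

Over one 101-h interval, 101/44 ≈ 2.2955 half-lives elapse, leaving f ≈ 0.2037 of each dose.
At steady state, accumulation factor R = 1/(1 − e^(−kτ)) ≈ 1.2558.
Single-dose peak C₀ = D/Vd = 1882/103 ≈ 18.272 μg/mL.
Cmax,ss = C₀/(1 − f) ≈ 18.272/0.7963 ≈ 22.946 μg/mL.
Steady-state trough Cmin,ss = Cmax,ss·f ≈ 22.946 × 0.2037 ≈ 4.674 μg/mL.
Trough 4.7 μg/mL vs MEC 2 μg/mL: adequate.

4.7 μg/mL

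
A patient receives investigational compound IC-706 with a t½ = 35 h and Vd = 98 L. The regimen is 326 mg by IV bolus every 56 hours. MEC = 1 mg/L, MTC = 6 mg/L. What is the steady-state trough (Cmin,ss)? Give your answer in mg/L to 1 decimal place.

k = ln2/t½ = ln2/35 ≈ 0.019804 h⁻¹; fraction remaining f = e^(−kτ) = e^(−0.019804×56) ≈ 0.3299.
Each bolus raises the concentration by D/Vd = 326/98 ≈ 3.327 mg/L.
Steady-state trough Cmin,ss = C₀·f/(1−f) ≈ 3.327 × 0.3299/0.6701 ≈ 1.638 mg/L.
Trough 1.6 mg/L vs MEC 1 mg/L: adequate.

1.6 mg/L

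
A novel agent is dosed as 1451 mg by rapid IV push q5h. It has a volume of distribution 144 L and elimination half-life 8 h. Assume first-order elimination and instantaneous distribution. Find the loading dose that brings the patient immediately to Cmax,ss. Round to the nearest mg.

f = (1/2)^(5/8) ≈ 0.648420; accumulation ratio R = 1/(1−f) ≈ 2.84430.
Loading dose to hit Cmax,ss on first dose: D_load = D_maint·R ≈ 1451 × 2.84430 ≈ 4127.08 mg.

4127 mg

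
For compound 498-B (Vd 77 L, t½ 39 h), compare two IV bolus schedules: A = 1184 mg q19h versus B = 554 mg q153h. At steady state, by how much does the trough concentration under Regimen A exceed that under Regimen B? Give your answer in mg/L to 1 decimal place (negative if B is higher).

Regimen A: f = (1/2)^(19/39) ≈ 0.7134; Cmin,ss = (1184/77)·f/(1−f) ≈ 38.275 mg/L.
Regimen B: f = (1/2)^(153/39) ≈ 0.0659; Cmin,ss = (554/77)·f/(1−f) ≈ 0.508 mg/L.
Difference ≈ 38.275 − 0.508 ≈ 37.767 mg/L.

37.8 mg/L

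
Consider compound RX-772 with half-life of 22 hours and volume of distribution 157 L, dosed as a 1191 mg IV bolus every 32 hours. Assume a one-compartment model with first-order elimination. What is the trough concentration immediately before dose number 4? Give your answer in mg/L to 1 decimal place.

4.1 mg/L

f = (1/2)^(τ/t½) = (1/2)^(32/22) ≈ 0.3649.
C₀ = D/Vd = 1191/157 ≈ 7.586 mg/L.
Before the 4th dose, 3 doses have been given. Superposition: Cmin = C₀·(f + f² + … + f^3).
≈ 7.586 × (0.3649 + 0.1332 + 0.0486) ≈ 7.586 × 0.5467 ≈ 4.147 mg/L.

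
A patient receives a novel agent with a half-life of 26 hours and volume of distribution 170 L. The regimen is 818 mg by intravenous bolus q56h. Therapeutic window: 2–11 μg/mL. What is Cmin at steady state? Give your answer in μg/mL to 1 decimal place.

Over one 56-h interval, 56/26 ≈ 2.1538 half-lives elapse, leaving f ≈ 0.2247 of each dose.
Accumulation ratio R = 1/(1 − f) ≈ 1/0.7753 ≈ 1.2898.
Each bolus raises the concentration by D/Vd = 818/170 ≈ 4.812 μg/mL.
Cmax,ss = C₀/(1 − f) ≈ 4.812/0.7753 ≈ 6.207 μg/mL.
Steady-state trough Cmin,ss = Cmax,ss·f ≈ 6.207 × 0.2247 ≈ 1.395 μg/mL.
Trough 1.4 μg/mL vs MEC 2 μg/mL: subtherapeutic.

1.4 μg/mL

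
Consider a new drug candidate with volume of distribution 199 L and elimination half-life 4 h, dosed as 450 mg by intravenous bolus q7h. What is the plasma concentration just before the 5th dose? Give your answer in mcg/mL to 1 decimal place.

f = (1/2)^(τ/t½) = (1/2)^(7/4) ≈ 0.2973.
C₀ = D/Vd = 450/199 ≈ 2.261 mcg/mL.
Before the 5th dose, 4 doses have been given. Superposition: Cmin = C₀·(f + f² + … + f^4).
≈ 2.261 × (0.2973 + 0.0884 + 0.0263 + 0.0078) ≈ 2.261 × 0.4198 ≈ 0.949 mcg/mL.

0.9 mcg/mL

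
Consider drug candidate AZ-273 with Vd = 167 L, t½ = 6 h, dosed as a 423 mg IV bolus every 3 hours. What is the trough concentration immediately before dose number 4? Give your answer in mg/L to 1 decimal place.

f = (1/2)^(τ/t½) = (1/2)^(3/6) ≈ 0.7071.
C₀ = D/Vd = 423/167 ≈ 2.533 mg/L.
Before the 4th dose, 3 doses have been given. Superposition: Cmin = C₀·(f + f² + … + f^3).
≈ 2.533 × (0.7071 + 0.5000 + 0.3535) ≈ 2.533 × 1.5606 ≈ 3.953 mg/L.

4.0 mg/L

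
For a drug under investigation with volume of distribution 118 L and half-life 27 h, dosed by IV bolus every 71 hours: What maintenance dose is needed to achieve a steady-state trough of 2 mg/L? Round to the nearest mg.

1225 mg

τ/t½ = 71/27 ≈ 2.6296, so f = (1/2)^(71/27) ≈ 0.161586.
Cmin,ss = (D/Vd)·f/(1−f), so D = Cmin,ss·Vd·(1−f)/f.
D = 2 × 118 × (1−f)/f ≈ 2 × 118 × 5.18865 ≈ 1224.52 mg.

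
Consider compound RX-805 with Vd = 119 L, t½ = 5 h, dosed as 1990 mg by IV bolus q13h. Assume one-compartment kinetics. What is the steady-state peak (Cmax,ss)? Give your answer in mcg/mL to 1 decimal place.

20.0 mcg/mL

k = ln2/t½ = ln2/5 ≈ 0.138629 h⁻¹; fraction remaining f = e^(−kτ) = e^(−0.138629×13) ≈ 0.1649.
At steady state, accumulation factor R = 1/(1 − e^(−kτ)) ≈ 1.1975.
Each bolus raises the concentration by D/Vd = 1990/119 ≈ 16.723 mcg/mL.
Steady-state peak Cmax,ss = C₀·R ≈ 16.723 × 1.1975 ≈ 20.026 mcg/mL.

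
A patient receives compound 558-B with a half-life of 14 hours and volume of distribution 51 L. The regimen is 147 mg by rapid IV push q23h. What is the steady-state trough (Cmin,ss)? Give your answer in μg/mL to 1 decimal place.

k = ln2/t½ = ln2/14 ≈ 0.049511 h⁻¹; fraction remaining f = e^(−kτ) = e^(−0.049511×23) ≈ 0.3202.
Each bolus raises the concentration by D/Vd = 147/51 ≈ 2.882 μg/mL.
Steady-state trough Cmin,ss = C₀·f/(1−f) ≈ 2.882 × 0.3202/0.6798 ≈ 1.357 μg/mL.

1.4 μg/mL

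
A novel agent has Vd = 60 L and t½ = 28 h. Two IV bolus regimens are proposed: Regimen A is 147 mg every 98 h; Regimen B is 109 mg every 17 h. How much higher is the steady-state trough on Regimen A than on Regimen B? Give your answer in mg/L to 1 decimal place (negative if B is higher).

-3.2 mg/L

Regimen A: f = (1/2)^(98/28) ≈ 0.0884; Cmin,ss = (147/60)·f/(1−f) ≈ 0.238 mg/L.
Regimen B: f = (1/2)^(17/28) ≈ 0.6565; Cmin,ss = (109/60)·f/(1−f) ≈ 3.472 mg/L.
Difference ≈ 0.238 − 3.472 ≈ -3.234 mg/L.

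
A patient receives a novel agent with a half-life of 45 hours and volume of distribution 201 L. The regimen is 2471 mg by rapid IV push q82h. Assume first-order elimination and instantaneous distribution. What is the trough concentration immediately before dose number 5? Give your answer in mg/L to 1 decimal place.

f = (1/2)^(τ/t½) = (1/2)^(82/45) ≈ 0.2828.
C₀ = D/Vd = 2471/201 ≈ 12.294 mg/L.
Before the 5th dose, 4 doses have been given. Superposition: Cmin = C₀·(f + f² + … + f^4).
≈ 12.294 × (0.2828 + 0.0800 + 0.0226 + 0.0064) ≈ 12.294 × 0.3918 ≈ 4.817 mg/L.

4.8 mg/L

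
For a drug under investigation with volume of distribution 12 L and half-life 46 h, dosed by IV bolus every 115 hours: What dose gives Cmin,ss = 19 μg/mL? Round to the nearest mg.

1062 mg

τ/t½ = 115/46 ≈ 2.5, so f = (1/2)^(115/46) ≈ 0.176777.
Cmin,ss = (D/Vd)·f/(1−f), so D = Cmin,ss·Vd·(1−f)/f.
D = 19 × 12 × (1−f)/f ≈ 19 × 12 × 4.65684 ≈ 1061.76 mg.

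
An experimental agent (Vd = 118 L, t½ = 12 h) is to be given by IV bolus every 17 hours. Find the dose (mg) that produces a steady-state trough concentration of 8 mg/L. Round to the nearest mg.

τ/t½ = 17/12 ≈ 1.4167, so f = (1/2)^(17/12) ≈ 0.374577.
Cmin,ss = (D/Vd)·f/(1−f), so D = Cmin,ss·Vd·(1−f)/f.
D = 8 × 118 × (1−f)/f ≈ 8 × 118 × 1.66968 ≈ 1576.18 mg.

1576 mg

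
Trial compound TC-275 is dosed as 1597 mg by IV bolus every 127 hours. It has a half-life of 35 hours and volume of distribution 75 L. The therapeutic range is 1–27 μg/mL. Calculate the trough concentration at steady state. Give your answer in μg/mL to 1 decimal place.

1.9 μg/mL

k = ln2/t½ = ln2/35 ≈ 0.019804 h⁻¹; fraction remaining f = e^(−kτ) = e^(−0.019804×127) ≈ 0.0809.
Each bolus raises the concentration by D/Vd = 1597/75 ≈ 21.293 μg/mL.
Steady-state trough Cmin,ss = C₀·f/(1−f) ≈ 21.293 × 0.0809/0.9191 ≈ 1.874 μg/mL.
Trough 1.9 μg/mL vs MEC 1 μg/mL: adequate.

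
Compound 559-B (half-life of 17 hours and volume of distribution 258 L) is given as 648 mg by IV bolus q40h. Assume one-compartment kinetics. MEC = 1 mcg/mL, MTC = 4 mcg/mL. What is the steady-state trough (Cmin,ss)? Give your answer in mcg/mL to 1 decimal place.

0.6 mcg/mL

k = ln2/t½ = ln2/17 ≈ 0.040773 h⁻¹; fraction remaining f = e^(−kτ) = e^(−0.040773×40) ≈ 0.1957.
Accumulation ratio R = 1/(1 − f) ≈ 1/0.8043 ≈ 1.2433.
Single-dose peak C₀ = D/Vd = 648/258 ≈ 2.512 mcg/mL.
Cmax,ss = C₀/(1 − f) ≈ 2.512/0.8043 ≈ 3.123 mcg/mL.
Steady-state trough Cmin,ss = Cmax,ss·f ≈ 3.123 × 0.1957 ≈ 0.611 mcg/mL.
Trough 0.6 mcg/mL vs MEC 1 mcg/mL: subtherapeutic.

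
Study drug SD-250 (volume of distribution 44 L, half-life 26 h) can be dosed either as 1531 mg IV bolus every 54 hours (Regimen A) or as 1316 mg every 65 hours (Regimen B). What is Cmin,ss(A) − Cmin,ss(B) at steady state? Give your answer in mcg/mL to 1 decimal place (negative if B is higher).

Regimen A: f = (1/2)^(54/26) ≈ 0.2370; Cmin,ss = (1531/44)·f/(1−f) ≈ 10.808 mcg/mL.
Regimen B: f = (1/2)^(65/26) ≈ 0.1768; Cmin,ss = (1316/44)·f/(1−f) ≈ 6.424 mcg/mL.
Difference ≈ 10.808 − 6.424 ≈ 4.384 mcg/mL.

4.4 mcg/mL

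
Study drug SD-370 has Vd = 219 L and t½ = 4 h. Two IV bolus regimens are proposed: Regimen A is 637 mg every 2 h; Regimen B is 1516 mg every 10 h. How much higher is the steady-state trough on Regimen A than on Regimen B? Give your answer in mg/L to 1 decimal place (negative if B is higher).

5.5 mg/L

Regimen A: f = (1/2)^(2/4) ≈ 0.7071; Cmin,ss = (637/219)·f/(1−f) ≈ 7.022 mg/L.
Regimen B: f = (1/2)^(10/4) ≈ 0.1768; Cmin,ss = (1516/219)·f/(1−f) ≈ 1.487 mg/L.
Difference ≈ 7.022 − 1.487 ≈ 5.535 mg/L.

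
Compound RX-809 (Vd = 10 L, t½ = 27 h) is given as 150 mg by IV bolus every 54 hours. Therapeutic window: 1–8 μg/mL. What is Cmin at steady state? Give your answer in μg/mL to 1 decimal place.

τ = 54 h = 2 half-lives, so f = (1/2)^2 = 0.25.
At steady state, R = 1/(1 − 0.25) = 4/3.
Single-dose peak C₀ = D/Vd = 150/10 = 15 μg/mL.
Steady-state peak Cmax,ss = C₀·R = 15 × 4/3 ≈ 20.000 μg/mL.
Steady-state trough Cmin,ss = Cmax,ss·f ≈ 20.000 × 0.25 ≈ 5.000 μg/mL.
Trough 5.0 μg/mL vs MEC 1 μg/mL: adequate.

5.0 μg/mL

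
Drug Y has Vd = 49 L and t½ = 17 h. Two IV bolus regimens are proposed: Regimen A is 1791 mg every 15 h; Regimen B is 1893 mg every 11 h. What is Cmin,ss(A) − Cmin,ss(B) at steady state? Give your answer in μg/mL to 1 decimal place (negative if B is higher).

Regimen A: f = (1/2)^(15/17) ≈ 0.5425; Cmin,ss = (1791/49)·f/(1−f) ≈ 43.342 μg/mL.
Regimen B: f = (1/2)^(11/17) ≈ 0.6386; Cmin,ss = (1893/49)·f/(1−f) ≈ 68.265 μg/mL.
Difference ≈ 43.342 − 68.265 ≈ -24.923 μg/mL.

-24.9 μg/mL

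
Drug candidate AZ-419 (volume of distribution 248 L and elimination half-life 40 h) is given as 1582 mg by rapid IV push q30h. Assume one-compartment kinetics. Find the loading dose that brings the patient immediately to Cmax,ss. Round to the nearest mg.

3902 mg

f = (1/2)^(30/40) ≈ 0.594604; accumulation ratio R = 1/(1−f) ≈ 2.46672.
Loading dose to hit Cmax,ss on first dose: D_load = D_maint·R ≈ 1582 × 2.46672 ≈ 3902.35 mg.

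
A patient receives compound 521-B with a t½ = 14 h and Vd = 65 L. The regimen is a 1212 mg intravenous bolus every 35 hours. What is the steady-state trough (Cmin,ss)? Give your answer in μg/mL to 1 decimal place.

τ/t½ = 35/14 ≈ 2.5, so fraction remaining f = (1/2)^(35/14) ≈ 0.1768.
Single-dose peak C₀ = D/Vd = 1212/65 ≈ 18.646 μg/mL.
Steady-state trough Cmin,ss = C₀·f/(1−f) ≈ 18.646 × 0.1768/0.8232 ≈ 4.005 μg/mL.

4.0 μg/mL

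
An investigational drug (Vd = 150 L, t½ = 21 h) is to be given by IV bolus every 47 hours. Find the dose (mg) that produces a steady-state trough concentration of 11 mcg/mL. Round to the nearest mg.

τ/t½ = 47/21 ≈ 2.2381, so f = (1/2)^(47/21) ≈ 0.211966.
Cmin,ss = (D/Vd)·f/(1−f), so D = Cmin,ss·Vd·(1−f)/f.
D = 11 × 150 × (1−f)/f ≈ 11 × 150 × 3.71774 ≈ 6134.27 mg.

6134 mg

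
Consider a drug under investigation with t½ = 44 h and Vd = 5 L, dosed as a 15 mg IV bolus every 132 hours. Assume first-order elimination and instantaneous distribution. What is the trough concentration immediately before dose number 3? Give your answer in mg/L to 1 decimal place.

f = (1/2)^(τ/t½) = (1/2)^(132/44) ≈ 0.1250.
C₀ = D/Vd = 15/5 ≈ 3.000 mg/L.
Before the 3rd dose, 2 doses have been given. Superposition: Cmin = C₀·(f + f²).
≈ 3.000 × (0.1250 + 0.0156) ≈ 3.000 × 0.1406 ≈ 0.422 mg/L.

0.4 mg/L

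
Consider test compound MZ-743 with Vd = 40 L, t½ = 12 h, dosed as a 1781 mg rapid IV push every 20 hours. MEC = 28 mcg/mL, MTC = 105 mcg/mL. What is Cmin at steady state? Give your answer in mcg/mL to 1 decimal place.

k = ln2/t½ = ln2/12 ≈ 0.057762 h⁻¹; fraction remaining f = e^(−kτ) = e^(−0.057762×20) ≈ 0.3150.
Accumulation ratio R = 1/(1 − f) ≈ 1/0.6850 ≈ 1.4599.
Single-dose peak C₀ = D/Vd = 1781/40 ≈ 44.525 mcg/mL.
Cmax,ss = C₀/(1 − f) ≈ 44.525/0.6850 ≈ 65.000 mcg/mL.
Steady-state trough Cmin,ss = Cmax,ss·f ≈ 65.000 × 0.3150 ≈ 20.475 mcg/mL.
Trough 20.5 mcg/mL vs MEC 28 mcg/mL: subtherapeutic.

20.5 mcg/mL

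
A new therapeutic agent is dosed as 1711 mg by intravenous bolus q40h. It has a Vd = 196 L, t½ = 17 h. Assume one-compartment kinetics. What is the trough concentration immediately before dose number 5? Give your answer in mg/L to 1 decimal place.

2.1 mg/L

f = (1/2)^(τ/t½) = (1/2)^(40/17) ≈ 0.1957.
C₀ = D/Vd = 1711/196 ≈ 8.730 mg/L.
Before the 5th dose, 4 doses have been given. Superposition: Cmin = C₀·(f + f² + … + f^4).
≈ 8.730 × (0.1957 + 0.0383 + 0.0075 + 0.0015) ≈ 8.730 × 0.2430 ≈ 2.121 mg/L.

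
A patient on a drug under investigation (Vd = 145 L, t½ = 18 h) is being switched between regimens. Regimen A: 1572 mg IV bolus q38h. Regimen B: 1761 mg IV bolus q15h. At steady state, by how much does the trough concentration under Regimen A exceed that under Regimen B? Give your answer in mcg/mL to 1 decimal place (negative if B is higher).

Regimen A: f = (1/2)^(38/18) ≈ 0.2315; Cmin,ss = (1572/145)·f/(1−f) ≈ 3.266 mcg/mL.
Regimen B: f = (1/2)^(15/18) ≈ 0.5612; Cmin,ss = (1761/145)·f/(1−f) ≈ 15.533 mcg/mL.
Difference ≈ 3.266 − 15.533 ≈ -12.267 mcg/mL.

-12.3 mcg/mL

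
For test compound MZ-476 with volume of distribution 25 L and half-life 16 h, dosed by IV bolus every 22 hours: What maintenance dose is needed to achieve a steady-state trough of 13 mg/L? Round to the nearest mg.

518 mg

τ/t½ = 22/16 ≈ 1.375, so f = (1/2)^(22/16) ≈ 0.385553.
Cmin,ss = (D/Vd)·f/(1−f), so D = Cmin,ss·Vd·(1−f)/f.
D = 13 × 25 × (1−f)/f ≈ 13 × 25 × 1.59368 ≈ 517.95 mg.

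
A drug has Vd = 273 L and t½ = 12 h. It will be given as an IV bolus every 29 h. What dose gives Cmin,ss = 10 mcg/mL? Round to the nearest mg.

τ/t½ = 29/12 ≈ 2.4167, so f = (1/2)^(29/12) ≈ 0.187288.
Cmin,ss = (D/Vd)·f/(1−f), so D = Cmin,ss·Vd·(1−f)/f.
D = 10 × 273 × (1−f)/f ≈ 10 × 273 × 4.33937 ≈ 11846.48 mg.

11846 mg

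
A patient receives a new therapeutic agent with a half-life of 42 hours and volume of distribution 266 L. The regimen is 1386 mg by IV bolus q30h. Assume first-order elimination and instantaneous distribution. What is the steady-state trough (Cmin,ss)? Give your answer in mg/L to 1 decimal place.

Over one 30-h interval, 30/42 ≈ 0.71429 half-lives elapse, leaving f ≈ 0.6095 of each dose.
Each bolus raises the concentration by D/Vd = 1386/266 ≈ 5.211 mg/L.
Steady-state trough Cmin,ss = C₀·f/(1−f) ≈ 5.211 × 0.6095/0.3905 ≈ 8.133 mg/L.

8.1 mg/L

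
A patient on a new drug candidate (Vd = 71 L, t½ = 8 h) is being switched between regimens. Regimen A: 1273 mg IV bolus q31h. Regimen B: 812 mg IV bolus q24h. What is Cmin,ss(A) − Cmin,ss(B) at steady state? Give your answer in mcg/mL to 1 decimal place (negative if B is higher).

-0.3 mcg/mL

Regimen A: f = (1/2)^(31/8) ≈ 0.0682; Cmin,ss = (1273/71)·f/(1−f) ≈ 1.312 mcg/mL.
Regimen B: f = (1/2)^(24/8) ≈ 0.1250; Cmin,ss = (812/71)·f/(1−f) ≈ 1.634 mcg/mL.
Difference ≈ 1.312 − 1.634 ≈ -0.322 mcg/mL.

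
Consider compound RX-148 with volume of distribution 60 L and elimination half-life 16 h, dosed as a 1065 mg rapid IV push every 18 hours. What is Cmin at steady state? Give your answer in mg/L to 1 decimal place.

τ/t½ = 18/16 ≈ 1.125, so fraction remaining f = (1/2)^(18/16) ≈ 0.4585.
Each bolus raises the concentration by D/Vd = 1065/60 ≈ 17.750 mg/L.
Steady-state trough Cmin,ss = C₀·f/(1−f) ≈ 17.750 × 0.4585/0.5415 ≈ 15.029 mg/L.

15.0 mg/L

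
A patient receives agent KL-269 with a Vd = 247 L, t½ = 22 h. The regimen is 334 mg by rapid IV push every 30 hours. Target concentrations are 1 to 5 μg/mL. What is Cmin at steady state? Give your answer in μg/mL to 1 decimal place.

τ/t½ = 30/22 ≈ 1.3636, so fraction remaining f = (1/2)^(30/22) ≈ 0.3886.
At steady state, accumulation factor R = 1/(1 − e^(−kτ)) ≈ 1.6356.
Single-dose peak C₀ = D/Vd = 334/247 ≈ 1.352 μg/mL.
Cmax,ss = C₀/(1 − f) ≈ 1.352/0.6114 ≈ 2.211 μg/mL.
Steady-state trough Cmin,ss = Cmax,ss·f ≈ 2.211 × 0.3886 ≈ 0.859 μg/mL.
Trough 0.9 μg/mL vs MEC 1 μg/mL: subtherapeutic.

0.9 μg/mL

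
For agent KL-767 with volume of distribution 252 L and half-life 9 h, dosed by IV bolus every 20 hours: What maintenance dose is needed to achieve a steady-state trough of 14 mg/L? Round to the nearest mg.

τ/t½ = 20/9 ≈ 2.2222, so f = (1/2)^(20/9) ≈ 0.214311.
Cmin,ss = (D/Vd)·f/(1−f), so D = Cmin,ss·Vd·(1−f)/f.
D = 14 × 252 × (1−f)/f ≈ 14 × 252 × 3.66612 ≈ 12934.07 mg.

12934 mg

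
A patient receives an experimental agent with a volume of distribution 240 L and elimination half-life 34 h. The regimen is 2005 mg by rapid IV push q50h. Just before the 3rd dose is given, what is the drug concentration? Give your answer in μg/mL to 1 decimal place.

f = (1/2)^(τ/t½) = (1/2)^(50/34) ≈ 0.3608.
C₀ = D/Vd = 2005/240 ≈ 8.354 μg/mL.
Before the 3rd dose, 2 doses have been given. Superposition: Cmin = C₀·(f + f²).
≈ 8.354 × (0.3608 + 0.1302) ≈ 8.354 × 0.4910 ≈ 4.102 μg/mL.

4.1 μg/mL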